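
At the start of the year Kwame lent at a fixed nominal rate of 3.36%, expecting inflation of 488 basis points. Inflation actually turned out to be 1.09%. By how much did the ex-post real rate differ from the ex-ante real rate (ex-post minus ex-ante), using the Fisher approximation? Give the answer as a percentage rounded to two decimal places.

Ex-ante: 3.36% − 4.88% = -1.520%
Ex-post: 3.36% − 1.09% = 2.270%
Difference (ex-post − ex-ante) = 3.7900% → 3.79%.

3.79%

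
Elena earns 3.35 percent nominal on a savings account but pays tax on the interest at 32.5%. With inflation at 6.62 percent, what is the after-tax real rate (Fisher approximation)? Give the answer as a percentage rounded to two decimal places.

-4.36%

After-tax nominal return = 3.35% × (1 − 0.325) = 2.26125%.
r ≈ 2.26125% − 6.62% → -4.36%.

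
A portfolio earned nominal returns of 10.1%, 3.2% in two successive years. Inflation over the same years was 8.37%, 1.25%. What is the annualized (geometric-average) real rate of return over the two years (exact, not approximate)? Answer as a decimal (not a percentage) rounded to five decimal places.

0.01761

Nominal growth factor = 1.1010 × 1.0320 = 1.13623200
Price-level growth factor = 1.0837 × 1.0125 = 1.09724625
Real growth factor = 1.13623200 / 1.09724625 = 1.03553054
Annualized real rate = 1.03553054^(1/2) − 1 = 1.7610% → 0.01761.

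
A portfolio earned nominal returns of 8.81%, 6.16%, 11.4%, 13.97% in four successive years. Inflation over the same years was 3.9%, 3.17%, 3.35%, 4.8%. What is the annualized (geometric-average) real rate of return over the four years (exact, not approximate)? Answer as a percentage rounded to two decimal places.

6.01%

Nominal growth factor = 1.0881 × 1.0616 × 1.1140 × 1.1397 = 1.46657899
Price-level growth factor = 1.0390 × 1.0317 × 1.0335 × 1.0480 = 1.16102278
Real growth factor = 1.46657899 / 1.16102278 = 1.26317848
Annualized real rate = 1.26317848^(1/4) − 1 = 6.0147% → 6.01%.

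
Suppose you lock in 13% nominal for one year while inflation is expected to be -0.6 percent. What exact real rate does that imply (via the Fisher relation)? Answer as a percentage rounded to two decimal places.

13.68%

1 + r = 1.13000 / 0.99400 = 1.136821
r = 1.136821 − 1 = 13.6821%, i.e. 13.68%.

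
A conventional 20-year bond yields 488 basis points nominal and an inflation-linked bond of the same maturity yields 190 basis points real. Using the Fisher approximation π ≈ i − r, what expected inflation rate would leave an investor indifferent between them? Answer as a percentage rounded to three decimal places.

2.980%

π ≈ i − r = 4.88% − 1.9% → 2.980%.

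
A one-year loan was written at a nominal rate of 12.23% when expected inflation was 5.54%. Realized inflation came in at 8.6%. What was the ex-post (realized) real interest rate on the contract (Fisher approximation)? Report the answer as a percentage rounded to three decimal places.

Ex-post: 12.23% − 8.6% = 3.630%
So the realized real rate is 3.630%.

3.630%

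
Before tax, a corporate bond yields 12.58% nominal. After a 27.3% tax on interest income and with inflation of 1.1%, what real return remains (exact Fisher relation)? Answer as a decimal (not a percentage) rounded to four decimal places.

After-tax nominal return = 12.58% × (1 − 0.273) = 9.14566%.
1 + r = 1.0914566 / 1.01100 = 1.079581
After-tax real rate = 1.079581 − 1 → 0.0796.

0.0796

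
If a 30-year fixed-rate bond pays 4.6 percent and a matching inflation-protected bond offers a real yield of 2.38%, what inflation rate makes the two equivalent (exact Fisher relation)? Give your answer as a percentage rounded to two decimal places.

(1 + π) = (1 + i)/(1 + r) = 1.04600 / 1.02380 = 1.021684
Break-even inflation = 1.021684 − 1 → 2.17%.

2.17%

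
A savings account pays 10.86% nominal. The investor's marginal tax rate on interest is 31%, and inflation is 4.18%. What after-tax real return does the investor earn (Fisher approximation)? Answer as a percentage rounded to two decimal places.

After-tax nominal return = 10.86% × (1 − 0.31) = 7.4934%.
r ≈ 7.4934% − 4.18% → 3.31%.

3.31%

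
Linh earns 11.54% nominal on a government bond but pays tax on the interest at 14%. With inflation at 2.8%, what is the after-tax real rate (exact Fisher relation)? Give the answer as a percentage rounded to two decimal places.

6.93%

After-tax nominal return = 11.54% × (1 − 0.14) = 9.9244%.
1 + r = 1.099244 / 1.02800 = 1.069304
After-tax real rate = 1.069304 − 1 → 6.93%.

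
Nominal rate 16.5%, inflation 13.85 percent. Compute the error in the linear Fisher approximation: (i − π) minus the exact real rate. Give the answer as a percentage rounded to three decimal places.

Approximate: r ≈ 16.500% − 13.850% = 2.6500%
Exact: (1 + 0.1650)/(1 + 0.1385) − 1 = 2.3276%
Error = 2.6500% − 2.3276% = 0.3224% → 0.322%.

0.322%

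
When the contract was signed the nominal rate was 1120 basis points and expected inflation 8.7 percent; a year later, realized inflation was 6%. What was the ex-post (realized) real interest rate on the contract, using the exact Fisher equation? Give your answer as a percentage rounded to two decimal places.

4.91%

Ex-post: (1 + 0.1120)/(1 + 0.0600) − 1 = 4.9057%
So the realized real rate is 4.91%.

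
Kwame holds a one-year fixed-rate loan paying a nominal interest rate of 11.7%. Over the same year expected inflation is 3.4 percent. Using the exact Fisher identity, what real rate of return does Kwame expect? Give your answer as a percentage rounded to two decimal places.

8.03%

By the Fisher identity, 1 + r = (1 + i)/(1 + π).
1 + r = 1.11700 / 1.03400 = 1.080271
r = 1.080271 − 1 = 8.0271%, i.e. 8.03%.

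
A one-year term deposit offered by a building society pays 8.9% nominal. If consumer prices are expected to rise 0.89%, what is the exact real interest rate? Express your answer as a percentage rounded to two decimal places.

7.94%

By the Fisher identity, 1 + r = (1 + i)/(1 + π).
1 + r = 1.08900 / 1.00890 = 1.079393
r = 1.079393 − 1 = 7.9393%, i.e. 7.94%.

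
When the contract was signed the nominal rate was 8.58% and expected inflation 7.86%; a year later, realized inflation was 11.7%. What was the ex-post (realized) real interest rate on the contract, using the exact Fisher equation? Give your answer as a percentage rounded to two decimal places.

-2.79%

Ex-post: (1 + 0.0858)/(1 + 0.1170) − 1 = -2.7932%
So the realized real rate is -2.79%.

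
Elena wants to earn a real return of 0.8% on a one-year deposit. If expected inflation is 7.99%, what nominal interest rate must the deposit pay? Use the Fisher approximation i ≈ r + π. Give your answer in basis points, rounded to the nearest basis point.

879 basis points

i ≈ r + π = 0.8% + 7.99% = 879 basis points.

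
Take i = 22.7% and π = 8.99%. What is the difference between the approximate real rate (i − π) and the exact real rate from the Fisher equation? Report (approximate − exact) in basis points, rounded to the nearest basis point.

113 basis points

Approximate: r ≈ 22.700% − 8.990% = 13.7100%
Exact: (1 + 0.2270)/(1 + 0.0899) − 1 = 12.5791%
Error = 13.7100% − 12.5791% = 1.1309% → 113 basis points.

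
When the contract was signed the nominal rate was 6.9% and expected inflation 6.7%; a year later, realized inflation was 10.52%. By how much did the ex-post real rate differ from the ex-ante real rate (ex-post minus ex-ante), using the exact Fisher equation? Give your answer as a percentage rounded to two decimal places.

-3.46%

Ex-ante: (1 + 0.0690)/(1 + 0.0670) − 1 = 0.1874%
Ex-post: (1 + 0.0690)/(1 + 0.1052) − 1 = -3.2754%
Difference (ex-post − ex-ante) = -3.4629% → -3.46%.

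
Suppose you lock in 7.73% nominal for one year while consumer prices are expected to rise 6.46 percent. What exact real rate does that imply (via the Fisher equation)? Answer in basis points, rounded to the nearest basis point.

119 basis points

By the Fisher equation, 1 + r = (1 + i)/(1 + π).
1 + r = 1.07730 / 1.06460 = 1.011929
r = 1.011929 − 1 = 1.1929%, i.e. 119 basis points.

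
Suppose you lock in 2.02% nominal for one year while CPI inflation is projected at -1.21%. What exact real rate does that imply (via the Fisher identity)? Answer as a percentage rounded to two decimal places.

By the Fisher identity, 1 + r = (1 + i)/(1 + π).
1 + r = 1.02020 / 0.98790 = 1.032696
r = 1.032696 − 1 = 3.2696%, i.e. 3.27%.

3.27%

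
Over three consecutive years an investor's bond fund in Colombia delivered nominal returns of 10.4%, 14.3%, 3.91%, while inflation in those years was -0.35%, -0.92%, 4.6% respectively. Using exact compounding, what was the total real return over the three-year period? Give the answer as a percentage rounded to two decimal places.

26.96%

Compound the nominal returns: 1.1040 × 1.1430 × 1.0391 = 1.311211.
Compound inflation: 0.9965 × 0.9908 × 1.0460 = 1.032749.
Deflate: 1.311211 / 1.032749 = 1.269631.
Total real return = 1.269631 − 1 → 26.96%.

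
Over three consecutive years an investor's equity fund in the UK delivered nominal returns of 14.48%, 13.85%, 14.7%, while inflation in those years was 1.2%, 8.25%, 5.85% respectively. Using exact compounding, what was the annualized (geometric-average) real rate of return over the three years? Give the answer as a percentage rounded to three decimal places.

Compound the nominal returns: 1.1448 × 1.1385 × 1.1470 = 1.49494796.
Compound inflation: 1.0120 × 1.0825 × 1.0585 = 1.15957617.
Deflate: 1.49494796 / 1.15957617 = 1.28921929.
Annualized real rate = 1.28921929^(1/3) − 1 = 8.8368% → 8.837%.

8.837%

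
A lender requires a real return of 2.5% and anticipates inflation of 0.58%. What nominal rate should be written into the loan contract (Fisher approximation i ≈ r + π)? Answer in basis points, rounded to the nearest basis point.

i ≈ r + π = 2.5% + 0.58% = 308 basis points.

308 basis points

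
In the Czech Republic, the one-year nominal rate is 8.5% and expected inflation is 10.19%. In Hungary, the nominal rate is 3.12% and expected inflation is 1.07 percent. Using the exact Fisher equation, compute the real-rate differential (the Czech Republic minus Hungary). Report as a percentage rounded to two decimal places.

The Czech Republic: (1 + 0.0850)/(1 + 0.1019) − 1 = -1.5337%
Hungary: (1 + 0.0312)/(1 + 0.0107) − 1 = 2.0283%
Differential = -1.5337% − 2.0283% = -3.5620% → -3.56%.

-3.56%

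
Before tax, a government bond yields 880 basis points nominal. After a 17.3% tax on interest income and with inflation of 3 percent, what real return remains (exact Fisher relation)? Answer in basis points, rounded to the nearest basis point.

After-tax nominal return = 8.8% × (1 − 0.173) = 7.2776%.
1 + r = 1.072776 / 1.03000 = 1.041530
After-tax real rate = 1.041530 − 1 → 415 basis points.

415 basis points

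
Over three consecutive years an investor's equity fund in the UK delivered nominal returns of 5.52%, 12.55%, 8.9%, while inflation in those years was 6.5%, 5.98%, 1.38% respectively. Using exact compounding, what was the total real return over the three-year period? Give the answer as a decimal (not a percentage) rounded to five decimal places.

Compound the nominal returns: 1.0552 × 1.1255 × 1.0890 = 1.293326.
Compound inflation: 1.0650 × 1.0598 × 1.0138 = 1.144263.
Deflate: 1.293326 / 1.144263 = 1.130270.
Total real return = 1.130270 − 1 → 0.13027.

0.13027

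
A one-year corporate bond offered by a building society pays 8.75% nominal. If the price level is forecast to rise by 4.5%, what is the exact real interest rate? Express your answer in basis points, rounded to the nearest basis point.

By the Fisher equation, 1 + r = (1 + i)/(1 + π).
1 + r = 1.08750 / 1.04500 = 1.040670
r = 1.040670 − 1 = 4.0670%, i.e. 407 basis points.

407 basis points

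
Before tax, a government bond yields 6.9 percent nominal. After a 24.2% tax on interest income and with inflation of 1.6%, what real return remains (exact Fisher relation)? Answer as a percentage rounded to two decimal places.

3.57%

After-tax nominal return = 6.9% × (1 − 0.242) = 5.2302%.
1 + r = 1.052302 / 1.01600 = 1.035730
After-tax real rate = 1.035730 − 1 → 3.57%.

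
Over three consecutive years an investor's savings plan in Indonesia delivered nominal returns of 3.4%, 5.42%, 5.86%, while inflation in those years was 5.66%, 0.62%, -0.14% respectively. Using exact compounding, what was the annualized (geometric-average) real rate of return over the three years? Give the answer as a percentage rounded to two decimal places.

Compound the nominal returns: 1.0340 × 1.0542 × 1.0586 = 1.15391931.
Compound inflation: 1.0566 × 1.0062 × 0.9986 = 1.06166251.
Deflate: 1.15391931 / 1.06166251 = 1.08689842.
Annualized real rate = 1.08689842^(1/3) − 1 = 2.8165% → 2.82%.

2.82%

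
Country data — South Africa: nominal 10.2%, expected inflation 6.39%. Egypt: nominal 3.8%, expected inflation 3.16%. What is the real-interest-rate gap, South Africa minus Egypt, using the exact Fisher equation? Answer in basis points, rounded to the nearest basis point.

South Africa: (1 + 0.1020)/(1 + 0.0639) − 1 = 3.5812%
Egypt: (1 + 0.0380)/(1 + 0.0316) − 1 = 0.6204%
Differential = 3.5812% − 0.6204% = 2.9608% → 296 basis points.

296 basis points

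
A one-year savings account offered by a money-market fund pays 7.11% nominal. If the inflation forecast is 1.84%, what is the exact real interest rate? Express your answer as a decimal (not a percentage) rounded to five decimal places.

1 + r = 1.07110 / 1.01840 = 1.051748
r = 1.051748 − 1 = 5.1748%, i.e. 0.05175.

0.05175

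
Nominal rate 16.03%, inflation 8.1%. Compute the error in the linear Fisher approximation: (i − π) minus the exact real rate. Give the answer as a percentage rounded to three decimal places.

Approximate: r ≈ 16.030% − 8.100% = 7.9300%
Exact: (1 + 0.1603)/(1 + 0.0810) − 1 = 7.3358%
Error = 7.9300% − 7.3358% = 0.5942% → 0.594%.

0.594%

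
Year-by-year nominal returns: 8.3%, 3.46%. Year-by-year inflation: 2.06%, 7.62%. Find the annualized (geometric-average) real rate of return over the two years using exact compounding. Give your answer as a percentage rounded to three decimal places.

Compound the nominal returns: 1.0830 × 1.0346 = 1.12047180.
Compound inflation: 1.0206 × 1.0762 = 1.09836972.
Deflate: 1.12047180 / 1.09836972 = 1.02012262.
Annualized real rate = 1.02012262^(1/2) − 1 = 1.0011% → 1.001%.

1.001%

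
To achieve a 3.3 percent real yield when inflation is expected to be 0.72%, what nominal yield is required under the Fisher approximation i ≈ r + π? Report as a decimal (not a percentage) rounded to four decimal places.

i ≈ r + π = 3.3% + 0.72% = 0.0402.

0.0402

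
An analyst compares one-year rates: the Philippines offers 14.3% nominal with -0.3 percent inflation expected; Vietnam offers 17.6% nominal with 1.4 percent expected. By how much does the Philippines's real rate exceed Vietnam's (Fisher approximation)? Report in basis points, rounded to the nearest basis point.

-160 basis points

The Philippines: 14.3% − (-0.3%) = 14.600%
Vietnam: 17.6% − 1.4% = 16.200%
Differential = -1.600% → -160 basis points.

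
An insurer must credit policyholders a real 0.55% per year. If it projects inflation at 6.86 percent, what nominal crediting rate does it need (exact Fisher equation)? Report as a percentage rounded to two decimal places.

7.45%

(1 + i) = (1 + r)(1 + π) = 1.00550 × 1.06860 = 1.0744773
i = 1.0744773 − 1, so the required nominal rate is 7.45%.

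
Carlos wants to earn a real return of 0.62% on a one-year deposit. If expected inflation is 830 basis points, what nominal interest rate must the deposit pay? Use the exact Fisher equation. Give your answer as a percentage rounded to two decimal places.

8.97%

(1 + i) = (1 + r)(1 + π) = 1.00620 × 1.08300 = 1.0897146
i = 1.0897146 − 1, so the required nominal rate is 8.97%.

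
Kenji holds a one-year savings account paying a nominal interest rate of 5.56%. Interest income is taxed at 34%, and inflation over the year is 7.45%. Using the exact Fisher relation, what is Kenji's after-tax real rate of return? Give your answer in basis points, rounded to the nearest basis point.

After-tax nominal return = 5.56% × (1 − 0.34) = 3.6696%.
1 + r = 1.036696 / 1.07450 = 0.964817
After-tax real rate = 0.964817 − 1 → -352 basis points.

-352 basis points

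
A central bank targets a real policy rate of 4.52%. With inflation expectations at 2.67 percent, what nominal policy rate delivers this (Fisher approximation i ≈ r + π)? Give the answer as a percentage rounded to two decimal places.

7.19%

i ≈ r + π = 4.52% + 2.67% = 7.19%.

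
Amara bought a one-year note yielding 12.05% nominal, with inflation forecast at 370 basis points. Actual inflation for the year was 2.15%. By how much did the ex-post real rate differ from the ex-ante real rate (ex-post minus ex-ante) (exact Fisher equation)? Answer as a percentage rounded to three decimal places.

Ex-ante: (1 + 0.1205)/(1 + 0.0370) − 1 = 8.0521%
Ex-post: (1 + 0.1205)/(1 + 0.0215) − 1 = 9.6916%
Difference (ex-post − ex-ante) = 1.6396% → 1.640%.

1.640%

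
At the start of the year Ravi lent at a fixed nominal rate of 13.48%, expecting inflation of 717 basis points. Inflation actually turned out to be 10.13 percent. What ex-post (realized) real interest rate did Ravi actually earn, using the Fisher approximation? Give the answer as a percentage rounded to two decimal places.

3.35%

Ex-post: 13.48% − 10.13% = 3.350%
So the realized real rate is 3.35%.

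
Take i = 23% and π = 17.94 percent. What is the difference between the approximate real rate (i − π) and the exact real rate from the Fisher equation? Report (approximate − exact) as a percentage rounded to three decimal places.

Approximate: r ≈ 23.000% − 17.940% = 5.0600%
Exact: (1 + 0.2300)/(1 + 0.1794) − 1 = 4.2903%
Error = 5.0600% − 4.2903% = 0.7697% → 0.770%.

0.770%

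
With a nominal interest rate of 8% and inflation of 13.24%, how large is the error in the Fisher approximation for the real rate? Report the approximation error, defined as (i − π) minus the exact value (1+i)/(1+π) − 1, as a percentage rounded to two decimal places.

Approximate: r ≈ 8.000% − 13.240% = -5.2400%
Exact: (1 + 0.0800)/(1 + 0.1324) − 1 = -4.6273%
Error = -5.2400% − (-4.6273%) = -0.6127% → -0.61%.

-0.61%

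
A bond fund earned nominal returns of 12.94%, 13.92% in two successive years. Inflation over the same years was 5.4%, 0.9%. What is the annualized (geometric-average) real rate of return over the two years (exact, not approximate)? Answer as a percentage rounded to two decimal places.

Nominal growth factor = 1.1294 × 1.1392 = 1.28661248
Price-level growth factor = 1.0540 × 1.0090 = 1.06348600
Real growth factor = 1.28661248 / 1.06348600 = 1.20980669
Annualized real rate = 1.20980669^(1/2) − 1 = 9.9912% → 9.99%.

9.99%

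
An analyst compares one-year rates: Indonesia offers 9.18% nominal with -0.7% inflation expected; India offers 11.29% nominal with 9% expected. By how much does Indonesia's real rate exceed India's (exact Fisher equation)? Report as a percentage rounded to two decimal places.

Indonesia: (1 + 0.0918)/(1 − 0.0070) − 1 = 9.9496%
India: (1 + 0.1129)/(1 + 0.0900) − 1 = 2.1009%
Differential = 9.9496% − 2.1009% = 7.8487% → 7.85%.

7.85%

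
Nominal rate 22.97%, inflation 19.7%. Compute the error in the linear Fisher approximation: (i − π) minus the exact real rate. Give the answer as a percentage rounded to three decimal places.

Approximate: r ≈ 22.970% − 19.700% = 3.2700%
Exact: (1 + 0.2297)/(1 + 0.1970) − 1 = 2.7318%
Error = 3.2700% − 2.7318% = 0.5382% → 0.538%.

0.538%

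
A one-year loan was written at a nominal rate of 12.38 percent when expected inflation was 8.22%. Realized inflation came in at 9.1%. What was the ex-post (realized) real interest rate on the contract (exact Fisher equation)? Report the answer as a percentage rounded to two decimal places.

3.01%

Ex-post: (1 + 0.1238)/(1 + 0.0910) − 1 = 3.0064%
So the realized real rate is 3.01%.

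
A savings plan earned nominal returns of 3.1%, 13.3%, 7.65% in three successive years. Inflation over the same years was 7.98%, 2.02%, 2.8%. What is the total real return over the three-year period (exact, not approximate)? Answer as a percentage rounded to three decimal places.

Nominal growth factor = 1.0310 × 1.1330 × 1.0765 = 1.257484
Price-level growth factor = 1.0798 × 1.0202 × 1.0280 = 1.132457
Real growth factor = 1.257484 / 1.132457 = 1.110404
Total real return = 1.110404 − 1 → 11.040%.

11.040%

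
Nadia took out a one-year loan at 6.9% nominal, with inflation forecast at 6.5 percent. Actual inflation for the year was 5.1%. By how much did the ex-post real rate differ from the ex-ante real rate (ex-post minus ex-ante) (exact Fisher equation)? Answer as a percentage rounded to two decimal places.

1.34%

Ex-ante: (1 + 0.0690)/(1 + 0.0650) − 1 = 0.3756%
Ex-post: (1 + 0.0690)/(1 + 0.0510) − 1 = 1.7127%
Difference (ex-post − ex-ante) = 1.3371% → 1.34%.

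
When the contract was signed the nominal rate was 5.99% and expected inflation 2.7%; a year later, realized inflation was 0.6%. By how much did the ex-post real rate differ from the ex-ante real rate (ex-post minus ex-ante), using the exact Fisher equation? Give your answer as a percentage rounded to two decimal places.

Ex-ante: (1 + 0.0599)/(1 + 0.0270) − 1 = 3.2035%
Ex-post: (1 + 0.0599)/(1 + 0.0060) − 1 = 5.3579%
Difference (ex-post − ex-ante) = 2.1543% → 2.15%.

2.15%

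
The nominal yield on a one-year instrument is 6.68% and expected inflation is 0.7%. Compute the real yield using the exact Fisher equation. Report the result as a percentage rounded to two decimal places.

By the Fisher equation, 1 + r = (1 + i)/(1 + π).
1 + r = 1.06680 / 1.00700 = 1.059384
r = 1.059384 − 1 = 5.9384%, i.e. 5.94%.

5.94%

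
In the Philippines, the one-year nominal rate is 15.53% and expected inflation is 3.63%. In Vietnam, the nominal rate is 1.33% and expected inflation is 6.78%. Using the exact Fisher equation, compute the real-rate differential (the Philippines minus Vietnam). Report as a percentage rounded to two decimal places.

The Philippines: (1 + 0.1553)/(1 + 0.0363) − 1 = 11.4832%
Vietnam: (1 + 0.0133)/(1 + 0.0678) − 1 = -5.1040%
Differential = 11.4832% − (-5.1040%) = 16.5871% → 16.59%.

16.59%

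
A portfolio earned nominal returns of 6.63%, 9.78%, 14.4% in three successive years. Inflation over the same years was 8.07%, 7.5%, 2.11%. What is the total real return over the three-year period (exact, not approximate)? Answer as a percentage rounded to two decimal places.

Compound the nominal returns: 1.0663 × 1.0978 × 1.1440 = 1.339148.
Compound inflation: 1.0807 × 1.0750 × 1.0211 = 1.186265.
Deflate: 1.339148 / 1.186265 = 1.128877.
Total real return = 1.128877 − 1 → 12.89%.

12.89%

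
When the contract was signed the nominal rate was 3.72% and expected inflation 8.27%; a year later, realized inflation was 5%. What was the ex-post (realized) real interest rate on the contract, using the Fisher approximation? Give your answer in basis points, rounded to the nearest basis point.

-128 basis points

Ex-post: 3.72% − 5% = -1.280%
So the realized real rate is -128 basis points.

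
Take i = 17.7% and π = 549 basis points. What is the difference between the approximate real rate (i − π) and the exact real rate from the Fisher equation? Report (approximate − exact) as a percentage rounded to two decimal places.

Approximate: r ≈ 17.700% − 5.490% = 12.2100%
Exact: (1 + 0.1770)/(1 + 0.0549) − 1 = 11.5746%
Error = 12.2100% − 11.5746% = 0.6354% → 0.64%.

0.64%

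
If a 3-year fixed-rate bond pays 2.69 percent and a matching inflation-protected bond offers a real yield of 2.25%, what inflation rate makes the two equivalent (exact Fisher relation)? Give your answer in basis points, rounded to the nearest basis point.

43 basis points

(1 + π) = (1 + i)/(1 + r) = 1.02690 / 1.02250 = 1.004303
Break-even inflation = 1.004303 − 1 → 43 basis points.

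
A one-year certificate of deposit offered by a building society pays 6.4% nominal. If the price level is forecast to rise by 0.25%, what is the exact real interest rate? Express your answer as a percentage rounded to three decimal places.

By the Fisher identity, 1 + r = (1 + i)/(1 + π).
1 + r = 1.06400 / 1.00250 = 1.061347
r = 1.061347 − 1 = 6.1347%, i.e. 6.135%.

6.135%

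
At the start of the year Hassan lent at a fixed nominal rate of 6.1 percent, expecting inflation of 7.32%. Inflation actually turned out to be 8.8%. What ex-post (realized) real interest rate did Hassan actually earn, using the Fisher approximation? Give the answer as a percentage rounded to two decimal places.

-2.70%

Ex-post: 6.1% − 8.8% = -2.700%
So the realized real rate is -2.70%.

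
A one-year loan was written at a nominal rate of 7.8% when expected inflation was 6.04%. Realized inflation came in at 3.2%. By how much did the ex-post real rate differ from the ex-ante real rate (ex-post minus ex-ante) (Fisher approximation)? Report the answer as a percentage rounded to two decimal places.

Ex-ante: 7.8% − 6.04% = 1.760%
Ex-post: 7.8% − 3.2% = 4.600%
Difference (ex-post − ex-ante) = 2.8400% → 2.84%.

2.84%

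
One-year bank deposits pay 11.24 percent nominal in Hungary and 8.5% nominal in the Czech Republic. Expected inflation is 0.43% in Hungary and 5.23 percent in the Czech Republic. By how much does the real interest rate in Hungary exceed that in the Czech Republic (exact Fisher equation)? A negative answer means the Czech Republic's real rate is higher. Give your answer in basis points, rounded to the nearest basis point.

Hungary: (1 + 0.1124)/(1 + 0.0043) − 1 = 10.7637%
The Czech Republic: (1 + 0.0850)/(1 + 0.0523) − 1 = 3.1075%
Differential = 10.7637% − 3.1075% = 7.6562% → 766 basis points.

766 basis points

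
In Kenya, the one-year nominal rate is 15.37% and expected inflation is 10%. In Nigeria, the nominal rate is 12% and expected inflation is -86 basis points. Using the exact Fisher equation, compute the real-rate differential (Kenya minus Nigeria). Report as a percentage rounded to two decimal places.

-8.09%

Kenya: (1 + 0.1537)/(1 + 0.1000) − 1 = 4.8818%
Nigeria: (1 + 0.1200)/(1 − 0.0086) − 1 = 12.9716%
Differential = 4.8818% − 12.9716% = -8.0897% → -8.09%.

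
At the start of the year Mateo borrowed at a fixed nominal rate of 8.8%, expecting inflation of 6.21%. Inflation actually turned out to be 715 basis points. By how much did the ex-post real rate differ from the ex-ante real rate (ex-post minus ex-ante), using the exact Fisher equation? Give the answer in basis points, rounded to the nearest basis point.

Ex-ante: (1 + 0.0880)/(1 + 0.0621) − 1 = 2.4386%
Ex-post: (1 + 0.0880)/(1 + 0.0715) − 1 = 1.5399%
Difference (ex-post − ex-ante) = -0.8987% → -90 basis points.

-90 basis points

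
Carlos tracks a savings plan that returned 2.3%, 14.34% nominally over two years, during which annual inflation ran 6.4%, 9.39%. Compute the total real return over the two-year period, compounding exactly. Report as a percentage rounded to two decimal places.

0.50%

Compound the nominal returns: 1.0230 × 1.1434 = 1.169698.
Compound inflation: 1.0640 × 1.0939 = 1.163910.
Deflate: 1.169698 / 1.163910 = 1.004973.
Total real return = 1.004973 − 1 → 0.50%.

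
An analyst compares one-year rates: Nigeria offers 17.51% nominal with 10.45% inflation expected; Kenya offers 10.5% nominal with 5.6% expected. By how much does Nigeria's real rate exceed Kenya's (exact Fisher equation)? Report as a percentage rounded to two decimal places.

Nigeria: (1 + 0.1751)/(1 + 0.1045) − 1 = 6.3920%
Kenya: (1 + 0.1050)/(1 + 0.0560) − 1 = 4.6402%
Differential = 6.3920% − 4.6402% = 1.7519% → 1.75%.

1.75%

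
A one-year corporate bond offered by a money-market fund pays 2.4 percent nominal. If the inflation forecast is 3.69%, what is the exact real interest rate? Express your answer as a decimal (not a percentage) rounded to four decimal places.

-0.0124

By the Fisher relation, 1 + r = (1 + i)/(1 + π).
1 + r = 1.02400 / 1.03690 = 0.987559
r = 0.987559 − 1 = -1.2441%, i.e. -0.0124.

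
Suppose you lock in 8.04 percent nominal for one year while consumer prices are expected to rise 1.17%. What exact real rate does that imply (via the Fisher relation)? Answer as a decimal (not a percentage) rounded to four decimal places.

By the Fisher relation, 1 + r = (1 + i)/(1 + π).
1 + r = 1.08040 / 1.01170 = 1.067906
r = 1.067906 − 1 = 6.7906%, i.e. 0.0679.

0.0679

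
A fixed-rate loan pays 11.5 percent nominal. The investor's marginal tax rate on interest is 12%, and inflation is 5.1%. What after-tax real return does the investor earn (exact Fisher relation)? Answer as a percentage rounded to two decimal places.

After-tax nominal return = 11.5% × (1 − 0.12) = 10.1200%.
1 + r = 1.10120 / 1.05100 = 1.047764
After-tax real rate = 1.047764 − 1 → 4.78%.

4.78%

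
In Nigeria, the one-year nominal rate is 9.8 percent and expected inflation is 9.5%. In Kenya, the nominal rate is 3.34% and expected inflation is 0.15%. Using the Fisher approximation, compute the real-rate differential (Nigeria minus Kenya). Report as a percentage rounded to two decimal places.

-2.89%

Nigeria: 9.8% − 9.5% = 0.300%
Kenya: 3.34% − 0.15% = 3.190%
Differential = -2.890% → -2.89%.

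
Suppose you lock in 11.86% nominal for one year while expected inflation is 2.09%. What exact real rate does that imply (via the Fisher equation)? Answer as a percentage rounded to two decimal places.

9.57%

By the Fisher equation, 1 + r = (1 + i)/(1 + π).
1 + r = 1.11860 / 1.02090 = 1.095700
r = 1.095700 − 1 = 9.5700%, i.e. 9.57%.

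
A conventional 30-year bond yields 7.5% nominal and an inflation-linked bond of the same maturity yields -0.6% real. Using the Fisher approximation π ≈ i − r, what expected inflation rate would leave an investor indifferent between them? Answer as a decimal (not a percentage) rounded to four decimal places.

π ≈ i − r = 7.5% − (-0.6%) → 0.0810.

0.0810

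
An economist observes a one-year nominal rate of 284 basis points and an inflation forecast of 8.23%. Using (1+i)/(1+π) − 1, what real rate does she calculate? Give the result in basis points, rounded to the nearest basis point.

-498 basis points

By the Fisher equation, 1 + r = (1 + i)/(1 + π).
1 + r = 1.02840 / 1.08230 = 0.950199
r = 0.950199 − 1 = -4.9801%, i.e. -498 basis points.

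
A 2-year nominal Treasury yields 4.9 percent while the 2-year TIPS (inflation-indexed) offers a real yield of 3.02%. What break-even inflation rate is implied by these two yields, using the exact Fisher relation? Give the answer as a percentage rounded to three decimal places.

1.825%

(1 + π) = (1 + i)/(1 + r) = 1.04900 / 1.03020 = 1.018249
Break-even inflation = 1.018249 − 1 → 1.825%.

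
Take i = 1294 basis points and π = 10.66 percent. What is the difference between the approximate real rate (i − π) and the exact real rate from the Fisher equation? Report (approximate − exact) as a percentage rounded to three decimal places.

Approximate: r ≈ 12.940% − 10.660% = 2.2800%
Exact: (1 + 0.1294)/(1 + 0.1066) − 1 = 2.0604%
Error = 2.2800% − 2.0604% = 0.2196% → 0.220%.

0.220%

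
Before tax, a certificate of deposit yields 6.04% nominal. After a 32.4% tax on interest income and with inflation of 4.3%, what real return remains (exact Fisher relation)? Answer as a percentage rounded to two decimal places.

-0.21%

After-tax nominal return = 6.04% × (1 − 0.324) = 4.08304%.
1 + r = 1.0408304 / 1.04300 = 0.997920
After-tax real rate = 0.997920 − 1 → -0.21%.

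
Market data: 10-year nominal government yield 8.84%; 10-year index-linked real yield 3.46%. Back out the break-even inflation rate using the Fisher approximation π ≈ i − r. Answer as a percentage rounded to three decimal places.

π ≈ i − r = 8.84% − 3.46% → 5.380%.

5.380%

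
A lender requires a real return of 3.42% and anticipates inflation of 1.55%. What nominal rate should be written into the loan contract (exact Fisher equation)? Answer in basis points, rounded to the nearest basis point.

(1 + i) = (1 + r)(1 + π) = 1.03420 × 1.01550 = 1.0502301
i = 1.0502301 − 1, so the required nominal rate is 502 basis points.

502 basis points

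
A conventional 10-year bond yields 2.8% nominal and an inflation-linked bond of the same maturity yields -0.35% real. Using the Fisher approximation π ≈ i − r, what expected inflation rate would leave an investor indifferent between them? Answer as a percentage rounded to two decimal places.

3.15%

π ≈ i − r = 2.8% − (-0.35%) → 3.15%.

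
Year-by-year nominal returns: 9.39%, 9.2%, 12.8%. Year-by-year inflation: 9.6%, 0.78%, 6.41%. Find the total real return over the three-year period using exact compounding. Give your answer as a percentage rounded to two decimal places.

Compound the nominal returns: 1.0939 × 1.0920 × 1.1280 = 1.347440.
Compound inflation: 1.0960 × 1.0078 × 1.0641 = 1.175350.
Deflate: 1.347440 / 1.175350 = 1.146415.
Total real return = 1.146415 − 1 → 14.64%.

14.64%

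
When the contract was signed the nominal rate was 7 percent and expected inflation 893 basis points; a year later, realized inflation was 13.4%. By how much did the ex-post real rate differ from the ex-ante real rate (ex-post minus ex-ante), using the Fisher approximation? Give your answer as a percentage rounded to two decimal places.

-4.47%

Ex-ante: 7% − 8.93% = -1.930%
Ex-post: 7% − 13.4% = -6.400%
Difference (ex-post − ex-ante) = -4.4700% → -4.47%.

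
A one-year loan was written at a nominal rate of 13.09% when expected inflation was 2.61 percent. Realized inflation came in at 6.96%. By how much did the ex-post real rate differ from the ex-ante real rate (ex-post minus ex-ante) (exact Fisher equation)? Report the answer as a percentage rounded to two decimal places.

-4.48%

Ex-ante: (1 + 0.1309)/(1 + 0.0261) − 1 = 10.2134%
Ex-post: (1 + 0.1309)/(1 + 0.0696) − 1 = 5.7311%
Difference (ex-post − ex-ante) = -4.4823% → -4.48%.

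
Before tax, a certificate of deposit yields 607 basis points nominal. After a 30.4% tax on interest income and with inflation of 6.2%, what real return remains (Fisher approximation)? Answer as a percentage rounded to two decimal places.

After-tax nominal return = 6.07% × (1 − 0.304) = 4.22472%.
r ≈ 4.22472% − 6.2% → -1.98%.

-1.98%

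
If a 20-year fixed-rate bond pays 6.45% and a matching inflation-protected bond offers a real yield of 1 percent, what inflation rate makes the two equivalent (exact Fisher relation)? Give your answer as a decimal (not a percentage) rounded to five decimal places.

(1 + π) = (1 + i)/(1 + r) = 1.06450 / 1.01000 = 1.053960
Break-even inflation = 1.053960 − 1 → 0.05396.

0.05396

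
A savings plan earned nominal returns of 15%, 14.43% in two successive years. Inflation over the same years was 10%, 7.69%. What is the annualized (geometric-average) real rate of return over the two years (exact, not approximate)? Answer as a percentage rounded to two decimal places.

Compound the nominal returns: 1.1500 × 1.1443 = 1.31594500.
Compound inflation: 1.1000 × 1.0769 = 1.18459000.
Deflate: 1.31594500 / 1.18459000 = 1.11088647.
Annualized real rate = 1.11088647^(1/2) − 1 = 5.3986% → 5.40%.

5.40%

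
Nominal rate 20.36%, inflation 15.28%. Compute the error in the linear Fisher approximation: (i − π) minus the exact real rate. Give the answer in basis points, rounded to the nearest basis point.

67 basis points

Approximate: r ≈ 20.360% − 15.280% = 5.0800%
Exact: (1 + 0.2036)/(1 + 0.1528) − 1 = 4.4067%
Error = 5.0800% − 4.4067% = 0.6733% → 67 basis points.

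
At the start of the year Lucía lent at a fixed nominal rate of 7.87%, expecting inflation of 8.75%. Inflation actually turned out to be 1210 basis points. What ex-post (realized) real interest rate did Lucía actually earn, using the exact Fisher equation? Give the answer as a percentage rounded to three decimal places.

Ex-post: (1 + 0.0787)/(1 + 0.1210) − 1 = -3.7734%
So the realized real rate is -3.773%.

-3.773%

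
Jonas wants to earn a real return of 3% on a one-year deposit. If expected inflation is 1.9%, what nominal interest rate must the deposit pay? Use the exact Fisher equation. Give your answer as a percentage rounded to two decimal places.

4.96%

(1 + i) = (1 + r)(1 + π) = 1.03000 × 1.01900 = 1.04957
i = 1.04957 − 1, so the required nominal rate is 4.96%.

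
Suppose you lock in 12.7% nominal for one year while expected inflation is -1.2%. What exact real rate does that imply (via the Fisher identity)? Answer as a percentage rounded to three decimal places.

14.069%

1 + r = 1.12700 / 0.98800 = 1.140688
r = 1.140688 − 1 = 14.0688%, i.e. 14.069%.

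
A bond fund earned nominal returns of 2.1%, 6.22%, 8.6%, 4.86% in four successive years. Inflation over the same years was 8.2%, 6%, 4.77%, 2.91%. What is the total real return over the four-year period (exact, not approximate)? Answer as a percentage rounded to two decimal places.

Nominal growth factor = 1.0210 × 1.0622 × 1.0860 × 1.0486 = 1.235014
Price-level growth factor = 1.0820 × 1.0600 × 1.0477 × 1.0291 = 1.236595
Real growth factor = 1.235014 / 1.236595 = 0.998721
Total real return = 0.998721 − 1 → -0.13%.

-0.13%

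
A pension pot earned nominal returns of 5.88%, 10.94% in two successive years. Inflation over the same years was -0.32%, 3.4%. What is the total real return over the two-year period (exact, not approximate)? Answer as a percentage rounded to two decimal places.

13.97%

Nominal growth factor = 1.0588 × 1.1094 = 1.174633
Price-level growth factor = 0.9968 × 1.0340 = 1.030691
Real growth factor = 1.174633 / 1.030691 = 1.139655
Total real return = 1.139655 − 1 → 13.97%.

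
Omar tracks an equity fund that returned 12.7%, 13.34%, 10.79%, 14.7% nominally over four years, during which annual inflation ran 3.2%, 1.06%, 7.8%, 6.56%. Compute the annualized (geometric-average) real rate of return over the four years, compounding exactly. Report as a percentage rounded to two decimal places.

Nominal growth factor = 1.1270 × 1.1334 × 1.1079 × 1.1470 = 1.62319653
Price-level growth factor = 1.0320 × 1.0106 × 1.0780 × 1.0656 = 1.19804178
Real growth factor = 1.62319653 / 1.19804178 = 1.35487472
Annualized real rate = 1.35487472^(1/4) − 1 = 7.8884% → 7.89%.

7.89%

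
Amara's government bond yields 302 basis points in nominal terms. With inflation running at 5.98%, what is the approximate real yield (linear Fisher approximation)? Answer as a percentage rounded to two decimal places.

-2.96%

r ≈ i − π = 3.02% − 5.98% = -2.96%.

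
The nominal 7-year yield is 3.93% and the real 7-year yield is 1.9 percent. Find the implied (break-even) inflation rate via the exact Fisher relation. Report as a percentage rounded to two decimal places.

1.99%

(1 + π) = (1 + i)/(1 + r) = 1.03930 / 1.01900 = 1.019921
Break-even inflation = 1.019921 − 1 → 1.99%.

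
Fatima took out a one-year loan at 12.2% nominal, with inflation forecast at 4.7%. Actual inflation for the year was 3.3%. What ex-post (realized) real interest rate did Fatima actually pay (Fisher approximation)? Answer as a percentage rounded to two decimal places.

Ex-post: 12.2% − 3.3% = 8.900%
So the realized real rate is 8.90%.

8.90%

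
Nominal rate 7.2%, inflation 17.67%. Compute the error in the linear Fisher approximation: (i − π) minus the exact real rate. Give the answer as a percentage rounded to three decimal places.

-1.572%

Approximate: r ≈ 7.200% − 17.670% = -10.4700%
Exact: (1 + 0.0720)/(1 + 0.1767) − 1 = -8.8978%
Error = -10.4700% − (-8.8978%) = -1.5722% → -1.572%.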